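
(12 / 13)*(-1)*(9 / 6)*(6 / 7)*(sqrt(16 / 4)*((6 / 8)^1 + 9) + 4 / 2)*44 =-102168 / 91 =-1122.73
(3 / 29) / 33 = 1 / 319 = 0.00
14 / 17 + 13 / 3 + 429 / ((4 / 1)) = 112.41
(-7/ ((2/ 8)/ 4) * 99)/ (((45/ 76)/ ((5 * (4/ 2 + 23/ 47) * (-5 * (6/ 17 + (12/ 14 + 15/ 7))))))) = 3122159040/ 799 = 3907583.28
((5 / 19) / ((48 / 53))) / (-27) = -265 / 24624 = -0.01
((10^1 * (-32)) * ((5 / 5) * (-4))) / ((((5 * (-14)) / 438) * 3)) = -18688 / 7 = -2669.71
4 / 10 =2 / 5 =0.40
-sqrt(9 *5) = -3 *sqrt(5) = -6.71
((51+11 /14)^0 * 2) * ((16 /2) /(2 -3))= -16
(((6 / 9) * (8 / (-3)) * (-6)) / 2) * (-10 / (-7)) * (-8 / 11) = -1280 / 231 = -5.54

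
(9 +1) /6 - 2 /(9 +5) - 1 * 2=-10 /21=-0.48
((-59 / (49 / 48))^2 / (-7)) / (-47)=8020224 / 789929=10.15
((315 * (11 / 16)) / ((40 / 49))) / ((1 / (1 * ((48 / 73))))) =101871 / 584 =174.44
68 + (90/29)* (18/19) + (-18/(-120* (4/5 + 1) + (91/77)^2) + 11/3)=3205980509/42923451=74.69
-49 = -49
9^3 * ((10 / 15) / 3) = 162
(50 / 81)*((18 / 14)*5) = 250 / 63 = 3.97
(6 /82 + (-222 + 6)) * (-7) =61971 /41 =1511.49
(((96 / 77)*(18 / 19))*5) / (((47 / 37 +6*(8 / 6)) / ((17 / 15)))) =362304 / 501809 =0.72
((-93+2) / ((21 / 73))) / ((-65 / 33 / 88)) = 14132.80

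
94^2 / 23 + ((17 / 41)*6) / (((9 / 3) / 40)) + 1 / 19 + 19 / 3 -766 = -18397322 / 53751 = -342.27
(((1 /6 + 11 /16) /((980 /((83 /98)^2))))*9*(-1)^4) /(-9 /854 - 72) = -17229389 /220497083520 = -0.00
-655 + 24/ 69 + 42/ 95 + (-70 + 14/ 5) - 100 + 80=-1619981/ 2185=-741.41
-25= -25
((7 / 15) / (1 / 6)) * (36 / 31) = 504 / 155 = 3.25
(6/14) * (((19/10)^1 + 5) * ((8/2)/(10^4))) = 0.00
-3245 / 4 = -811.25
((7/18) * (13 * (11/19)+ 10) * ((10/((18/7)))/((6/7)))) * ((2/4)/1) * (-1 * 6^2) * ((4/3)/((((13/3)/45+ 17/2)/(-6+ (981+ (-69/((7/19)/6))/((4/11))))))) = 8053255350/44099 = 182617.64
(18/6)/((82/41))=3/2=1.50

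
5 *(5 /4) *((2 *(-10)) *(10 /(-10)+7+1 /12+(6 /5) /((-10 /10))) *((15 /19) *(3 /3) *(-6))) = 109875 /38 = 2891.45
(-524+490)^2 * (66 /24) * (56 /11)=16184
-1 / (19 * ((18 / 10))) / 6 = -5 / 1026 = -0.00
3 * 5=15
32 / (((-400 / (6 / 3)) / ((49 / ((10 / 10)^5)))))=-196 / 25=-7.84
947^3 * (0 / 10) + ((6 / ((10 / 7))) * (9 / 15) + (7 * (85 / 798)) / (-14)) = 98423 / 39900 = 2.47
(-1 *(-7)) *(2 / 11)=14 / 11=1.27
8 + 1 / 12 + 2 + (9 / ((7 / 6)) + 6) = 1999 / 84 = 23.80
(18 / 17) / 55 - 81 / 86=-74187 / 80410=-0.92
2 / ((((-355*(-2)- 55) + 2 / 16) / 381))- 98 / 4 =-81539 / 3494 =-23.34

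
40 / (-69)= -40 / 69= -0.58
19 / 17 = 1.12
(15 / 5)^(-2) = 1 / 9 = 0.11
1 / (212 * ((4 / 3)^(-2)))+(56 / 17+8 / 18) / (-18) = -14546 / 72981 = -0.20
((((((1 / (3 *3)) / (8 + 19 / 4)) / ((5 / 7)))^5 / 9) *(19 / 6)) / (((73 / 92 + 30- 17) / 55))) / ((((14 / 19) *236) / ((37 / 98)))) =21195101312 / 25740729034578884739375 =0.00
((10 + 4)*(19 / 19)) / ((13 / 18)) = 252 / 13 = 19.38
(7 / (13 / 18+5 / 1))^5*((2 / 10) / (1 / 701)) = 22262336532576 / 57963703715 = 384.07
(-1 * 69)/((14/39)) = -2691/14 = -192.21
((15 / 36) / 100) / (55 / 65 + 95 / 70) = 91 / 48120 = 0.00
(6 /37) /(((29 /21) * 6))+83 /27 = 89626 /28971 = 3.09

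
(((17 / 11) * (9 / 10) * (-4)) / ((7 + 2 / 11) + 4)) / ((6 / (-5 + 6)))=-17 / 205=-0.08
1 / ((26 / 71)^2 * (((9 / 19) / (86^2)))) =177095371 / 1521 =116433.51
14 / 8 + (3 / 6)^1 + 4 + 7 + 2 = 61 / 4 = 15.25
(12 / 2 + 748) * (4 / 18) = 1508 / 9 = 167.56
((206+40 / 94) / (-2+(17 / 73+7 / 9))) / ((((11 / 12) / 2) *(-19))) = 6953688 / 290225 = 23.96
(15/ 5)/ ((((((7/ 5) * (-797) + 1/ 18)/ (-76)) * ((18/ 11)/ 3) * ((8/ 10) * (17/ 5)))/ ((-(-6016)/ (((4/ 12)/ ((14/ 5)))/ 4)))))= 47527603200/ 1707089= 27841.32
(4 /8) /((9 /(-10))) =-5 /9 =-0.56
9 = 9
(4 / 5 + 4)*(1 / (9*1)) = 8 / 15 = 0.53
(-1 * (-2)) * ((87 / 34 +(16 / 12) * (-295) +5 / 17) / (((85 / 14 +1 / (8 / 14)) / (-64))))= 71373568 / 11169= 6390.33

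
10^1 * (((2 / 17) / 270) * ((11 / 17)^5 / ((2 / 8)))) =1288408 / 651714363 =0.00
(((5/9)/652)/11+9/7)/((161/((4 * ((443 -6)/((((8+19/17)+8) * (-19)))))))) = -9876439/230097483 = -0.04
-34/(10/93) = -1581/5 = -316.20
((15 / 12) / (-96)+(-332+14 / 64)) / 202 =-127409 / 77568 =-1.64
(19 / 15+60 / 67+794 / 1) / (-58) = -800143 / 58290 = -13.73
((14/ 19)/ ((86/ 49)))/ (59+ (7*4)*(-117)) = -343/ 2628289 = -0.00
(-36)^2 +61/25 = 32461/25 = 1298.44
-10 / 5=-2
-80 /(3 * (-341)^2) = -80 /348843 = -0.00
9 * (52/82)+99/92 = 25587/3772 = 6.78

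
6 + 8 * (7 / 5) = 17.20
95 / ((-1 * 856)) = -95 / 856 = -0.11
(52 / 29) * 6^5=13943.17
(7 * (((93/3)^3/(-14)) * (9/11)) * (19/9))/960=-566029/21120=-26.80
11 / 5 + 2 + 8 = 61 / 5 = 12.20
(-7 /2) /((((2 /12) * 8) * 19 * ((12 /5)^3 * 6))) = -875 /525312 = -0.00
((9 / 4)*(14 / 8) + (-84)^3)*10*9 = -426744045 / 8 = -53343005.62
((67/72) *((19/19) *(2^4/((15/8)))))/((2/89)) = 47704/135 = 353.36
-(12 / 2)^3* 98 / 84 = -252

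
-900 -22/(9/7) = -8254/9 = -917.11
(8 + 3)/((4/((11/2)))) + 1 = 129/8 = 16.12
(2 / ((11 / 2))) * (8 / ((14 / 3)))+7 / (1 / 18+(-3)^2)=17526 / 12551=1.40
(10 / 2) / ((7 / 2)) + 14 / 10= 99 / 35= 2.83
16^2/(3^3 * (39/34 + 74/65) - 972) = -565760/2011743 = -0.28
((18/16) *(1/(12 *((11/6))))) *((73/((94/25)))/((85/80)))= 16425/17578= 0.93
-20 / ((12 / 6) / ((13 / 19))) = -130 / 19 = -6.84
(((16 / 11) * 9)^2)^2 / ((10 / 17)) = 3654844416 / 73205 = 49926.16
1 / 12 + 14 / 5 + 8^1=653 / 60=10.88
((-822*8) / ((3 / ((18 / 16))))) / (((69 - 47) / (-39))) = 48087 / 11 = 4371.55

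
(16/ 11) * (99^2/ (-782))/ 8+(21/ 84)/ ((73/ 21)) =-251961/ 114172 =-2.21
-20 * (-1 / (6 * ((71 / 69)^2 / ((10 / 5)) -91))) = -0.04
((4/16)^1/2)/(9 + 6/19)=0.01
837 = 837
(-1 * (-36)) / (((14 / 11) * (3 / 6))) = 396 / 7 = 56.57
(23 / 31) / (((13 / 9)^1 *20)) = 207 / 8060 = 0.03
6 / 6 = 1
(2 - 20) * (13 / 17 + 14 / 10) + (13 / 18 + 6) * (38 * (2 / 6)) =105991 / 2295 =46.18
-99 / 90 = -11 / 10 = -1.10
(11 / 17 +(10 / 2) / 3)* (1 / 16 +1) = 59 / 24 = 2.46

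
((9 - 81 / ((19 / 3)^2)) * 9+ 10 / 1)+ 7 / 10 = 265427 / 3610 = 73.53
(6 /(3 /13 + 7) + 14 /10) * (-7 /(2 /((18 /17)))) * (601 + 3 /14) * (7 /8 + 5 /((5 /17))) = -1419080949 /15980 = -88803.56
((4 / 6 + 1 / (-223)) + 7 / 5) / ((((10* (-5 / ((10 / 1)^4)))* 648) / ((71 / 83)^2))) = -173864090 / 373308021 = -0.47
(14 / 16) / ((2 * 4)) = 7 / 64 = 0.11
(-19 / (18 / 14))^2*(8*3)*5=707560 / 27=26205.93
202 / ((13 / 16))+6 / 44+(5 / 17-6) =1181689 / 4862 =243.05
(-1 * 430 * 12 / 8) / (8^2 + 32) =-215 / 32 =-6.72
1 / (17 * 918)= 0.00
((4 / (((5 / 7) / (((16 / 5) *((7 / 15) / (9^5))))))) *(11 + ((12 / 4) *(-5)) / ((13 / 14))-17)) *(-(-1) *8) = -802816 / 31984875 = -0.03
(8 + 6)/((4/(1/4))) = 7/8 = 0.88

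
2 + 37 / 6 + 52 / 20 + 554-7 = 16733 / 30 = 557.77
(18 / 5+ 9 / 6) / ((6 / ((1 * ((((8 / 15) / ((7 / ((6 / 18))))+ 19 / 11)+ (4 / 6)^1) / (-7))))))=-142511 / 485100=-0.29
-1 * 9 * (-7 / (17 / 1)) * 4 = 252 / 17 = 14.82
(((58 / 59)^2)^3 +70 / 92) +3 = 9048392176917 / 1940304547486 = 4.66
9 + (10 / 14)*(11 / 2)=181 / 14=12.93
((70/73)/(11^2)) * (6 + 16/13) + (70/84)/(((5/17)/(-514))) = -501668161/344487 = -1456.28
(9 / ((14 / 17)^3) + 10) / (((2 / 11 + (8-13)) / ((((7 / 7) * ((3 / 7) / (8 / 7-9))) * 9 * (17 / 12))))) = 3.77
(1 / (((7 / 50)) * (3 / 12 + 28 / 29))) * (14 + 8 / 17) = 475600 / 5593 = 85.03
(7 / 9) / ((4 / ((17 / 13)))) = 119 / 468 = 0.25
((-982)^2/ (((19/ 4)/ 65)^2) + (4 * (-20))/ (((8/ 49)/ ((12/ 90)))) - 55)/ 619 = 195564776879/ 670377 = 291723.58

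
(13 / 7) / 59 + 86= 35531 / 413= 86.03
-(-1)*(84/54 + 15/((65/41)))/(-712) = -1289/83304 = -0.02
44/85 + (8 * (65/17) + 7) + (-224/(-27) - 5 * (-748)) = 3786.40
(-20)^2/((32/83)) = 2075/2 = 1037.50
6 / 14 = 0.43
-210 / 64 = -105 / 32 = -3.28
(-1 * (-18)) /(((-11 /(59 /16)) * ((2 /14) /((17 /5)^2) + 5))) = -358071 /297440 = -1.20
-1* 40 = -40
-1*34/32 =-17/16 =-1.06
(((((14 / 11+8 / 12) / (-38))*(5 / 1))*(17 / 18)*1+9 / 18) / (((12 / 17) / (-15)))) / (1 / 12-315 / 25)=1242275 / 2825262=0.44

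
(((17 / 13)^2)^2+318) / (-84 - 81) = -9165919 / 4712565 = -1.94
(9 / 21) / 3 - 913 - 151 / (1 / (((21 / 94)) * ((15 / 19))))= -11745495 / 12502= -939.49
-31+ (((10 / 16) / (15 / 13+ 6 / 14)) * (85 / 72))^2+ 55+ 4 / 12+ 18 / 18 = 175781669737 / 6879707136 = 25.55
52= 52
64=64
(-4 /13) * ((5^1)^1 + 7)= -48 /13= -3.69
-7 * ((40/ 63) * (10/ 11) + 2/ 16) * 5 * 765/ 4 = -1654525/ 352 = -4700.36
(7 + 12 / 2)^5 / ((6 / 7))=2599051 / 6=433175.17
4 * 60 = 240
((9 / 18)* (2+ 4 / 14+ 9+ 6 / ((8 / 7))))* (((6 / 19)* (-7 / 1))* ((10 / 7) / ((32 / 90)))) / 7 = -312525 / 29792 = -10.49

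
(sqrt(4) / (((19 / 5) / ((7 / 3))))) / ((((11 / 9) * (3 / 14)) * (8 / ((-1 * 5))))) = -1225 / 418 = -2.93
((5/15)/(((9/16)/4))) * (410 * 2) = 52480/27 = 1943.70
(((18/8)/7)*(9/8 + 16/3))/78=155/5824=0.03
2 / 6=1 / 3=0.33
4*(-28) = -112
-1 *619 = -619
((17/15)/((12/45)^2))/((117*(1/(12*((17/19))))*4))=1445/3952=0.37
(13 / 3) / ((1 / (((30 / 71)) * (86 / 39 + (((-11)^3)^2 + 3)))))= 690910820 / 213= 3243712.77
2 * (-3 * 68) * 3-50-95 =-1369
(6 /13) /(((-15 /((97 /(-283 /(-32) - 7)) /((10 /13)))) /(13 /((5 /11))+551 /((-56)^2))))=-43766691 /722750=-60.56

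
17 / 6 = 2.83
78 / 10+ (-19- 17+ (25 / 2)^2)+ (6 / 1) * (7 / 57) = 48939 / 380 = 128.79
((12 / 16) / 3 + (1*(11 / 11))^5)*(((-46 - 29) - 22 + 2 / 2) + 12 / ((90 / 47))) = -673 / 6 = -112.17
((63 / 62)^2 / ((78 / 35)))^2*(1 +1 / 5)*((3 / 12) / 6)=428830605 / 39955212544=0.01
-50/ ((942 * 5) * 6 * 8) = -5/ 22608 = -0.00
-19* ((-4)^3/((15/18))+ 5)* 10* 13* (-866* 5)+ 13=-767908167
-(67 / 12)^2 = -4489 / 144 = -31.17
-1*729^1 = -729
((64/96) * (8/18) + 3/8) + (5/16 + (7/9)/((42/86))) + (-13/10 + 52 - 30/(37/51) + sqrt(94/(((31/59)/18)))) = 317683/26640 + 6 * sqrt(85963)/31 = 68.67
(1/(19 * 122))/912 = 1/2114016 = 0.00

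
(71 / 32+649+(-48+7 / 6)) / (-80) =-58021 / 7680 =-7.55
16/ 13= 1.23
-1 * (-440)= 440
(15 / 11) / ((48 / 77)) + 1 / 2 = 43 / 16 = 2.69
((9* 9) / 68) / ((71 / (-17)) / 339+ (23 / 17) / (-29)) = -796311 / 39424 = -20.20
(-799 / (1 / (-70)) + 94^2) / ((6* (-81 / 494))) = -15997202 / 243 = -65832.11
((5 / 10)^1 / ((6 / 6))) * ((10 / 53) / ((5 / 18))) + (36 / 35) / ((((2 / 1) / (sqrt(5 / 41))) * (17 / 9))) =162 * sqrt(205) / 24395 + 18 / 53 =0.43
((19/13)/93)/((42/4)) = 38/25389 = 0.00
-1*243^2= -59049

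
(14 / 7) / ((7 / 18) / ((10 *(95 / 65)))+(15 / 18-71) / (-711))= 15.96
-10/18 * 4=-20/9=-2.22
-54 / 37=-1.46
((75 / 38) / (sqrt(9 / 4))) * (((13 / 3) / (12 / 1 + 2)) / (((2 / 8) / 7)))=11.40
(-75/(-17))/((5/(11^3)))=19965/17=1174.41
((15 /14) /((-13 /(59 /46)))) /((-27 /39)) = 0.15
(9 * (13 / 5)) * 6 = 140.40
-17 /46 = -0.37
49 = 49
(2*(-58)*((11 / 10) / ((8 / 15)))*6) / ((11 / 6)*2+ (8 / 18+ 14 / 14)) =-25839 / 92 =-280.86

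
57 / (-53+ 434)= 19 / 127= 0.15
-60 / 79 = -0.76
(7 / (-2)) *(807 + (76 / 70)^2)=-990019 / 350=-2828.63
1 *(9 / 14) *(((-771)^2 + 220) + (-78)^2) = 5406705 / 14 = 386193.21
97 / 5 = 19.40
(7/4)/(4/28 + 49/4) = 49/347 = 0.14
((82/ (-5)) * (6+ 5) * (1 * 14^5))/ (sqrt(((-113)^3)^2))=-485117248/ 7214485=-67.24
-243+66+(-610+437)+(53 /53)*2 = -348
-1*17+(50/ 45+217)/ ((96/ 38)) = 29953/ 432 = 69.34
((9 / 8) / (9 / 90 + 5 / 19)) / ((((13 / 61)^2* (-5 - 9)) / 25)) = -26512125 / 217672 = -121.80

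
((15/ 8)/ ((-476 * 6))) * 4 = -5/ 1904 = -0.00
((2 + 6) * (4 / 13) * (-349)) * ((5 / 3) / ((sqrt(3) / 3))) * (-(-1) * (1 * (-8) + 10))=-111680 * sqrt(3) / 39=-4959.88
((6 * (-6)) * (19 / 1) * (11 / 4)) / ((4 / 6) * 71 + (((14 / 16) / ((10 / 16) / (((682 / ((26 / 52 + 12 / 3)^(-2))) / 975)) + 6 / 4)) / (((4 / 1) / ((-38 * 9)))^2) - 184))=-135115992 / 287743993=-0.47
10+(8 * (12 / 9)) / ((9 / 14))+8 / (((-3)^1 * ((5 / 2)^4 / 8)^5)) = 68471342016806254 / 2574920654296875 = 26.59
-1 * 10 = -10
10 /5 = 2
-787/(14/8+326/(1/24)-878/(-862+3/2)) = -5417708/53879487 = -0.10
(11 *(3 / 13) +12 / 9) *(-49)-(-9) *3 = -162.72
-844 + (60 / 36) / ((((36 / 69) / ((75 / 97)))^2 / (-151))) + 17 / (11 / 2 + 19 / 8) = -13226310959 / 9484272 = -1394.55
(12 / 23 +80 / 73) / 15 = 2716 / 25185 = 0.11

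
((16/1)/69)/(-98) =-0.00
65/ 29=2.24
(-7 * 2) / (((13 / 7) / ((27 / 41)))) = -2646 / 533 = -4.96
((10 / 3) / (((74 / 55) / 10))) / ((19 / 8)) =22000 / 2109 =10.43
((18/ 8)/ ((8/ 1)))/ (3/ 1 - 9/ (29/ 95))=-87/ 8192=-0.01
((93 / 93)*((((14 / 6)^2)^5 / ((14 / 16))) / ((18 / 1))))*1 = 161414428 / 531441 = 303.73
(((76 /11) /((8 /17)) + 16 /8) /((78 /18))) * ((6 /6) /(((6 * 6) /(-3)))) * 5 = -1835 /1144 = -1.60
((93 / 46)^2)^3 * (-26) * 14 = -58876106693859 / 2368574224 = -24857.19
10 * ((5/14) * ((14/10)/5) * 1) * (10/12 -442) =-2647/6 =-441.17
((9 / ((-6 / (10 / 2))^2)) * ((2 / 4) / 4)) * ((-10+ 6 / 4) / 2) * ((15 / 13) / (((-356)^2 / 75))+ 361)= -1198.64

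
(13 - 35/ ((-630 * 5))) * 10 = 1171/ 9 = 130.11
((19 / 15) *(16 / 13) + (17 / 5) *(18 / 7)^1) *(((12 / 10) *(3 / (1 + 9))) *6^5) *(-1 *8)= -2624306688 / 11375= -230708.28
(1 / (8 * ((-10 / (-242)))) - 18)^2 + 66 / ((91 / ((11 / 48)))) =32675091 / 145600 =224.42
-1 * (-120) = 120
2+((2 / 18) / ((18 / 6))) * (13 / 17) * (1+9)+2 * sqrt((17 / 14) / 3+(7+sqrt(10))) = 1048 / 459+sqrt(1764 * sqrt(10)+13062) / 21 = 8.78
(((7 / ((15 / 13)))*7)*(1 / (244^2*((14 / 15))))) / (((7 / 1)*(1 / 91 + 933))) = 1183 / 10109689088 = 0.00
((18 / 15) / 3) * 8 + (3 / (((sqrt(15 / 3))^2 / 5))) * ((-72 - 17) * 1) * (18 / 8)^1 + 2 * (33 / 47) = -560377 / 940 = -596.15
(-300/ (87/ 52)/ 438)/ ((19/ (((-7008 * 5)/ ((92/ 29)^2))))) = 754000/ 10051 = 75.02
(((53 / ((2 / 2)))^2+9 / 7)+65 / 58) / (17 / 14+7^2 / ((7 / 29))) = 380477 / 27637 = 13.77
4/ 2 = 2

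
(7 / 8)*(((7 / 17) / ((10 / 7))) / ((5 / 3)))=1029 / 6800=0.15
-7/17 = -0.41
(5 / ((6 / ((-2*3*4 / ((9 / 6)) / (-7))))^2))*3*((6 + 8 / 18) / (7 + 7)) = 9280 / 9261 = 1.00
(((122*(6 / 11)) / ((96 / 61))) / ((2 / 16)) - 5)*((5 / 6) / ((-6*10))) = -611 / 132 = -4.63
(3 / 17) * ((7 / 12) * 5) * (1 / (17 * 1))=35 / 1156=0.03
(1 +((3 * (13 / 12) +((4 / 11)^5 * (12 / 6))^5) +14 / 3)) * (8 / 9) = 23186270719715807645406808946 / 2925370604714860495129416777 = 7.93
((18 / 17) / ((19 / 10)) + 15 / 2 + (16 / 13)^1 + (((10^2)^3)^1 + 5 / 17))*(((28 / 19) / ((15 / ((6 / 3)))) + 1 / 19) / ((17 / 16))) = 1590036569176 / 6781385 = 234470.77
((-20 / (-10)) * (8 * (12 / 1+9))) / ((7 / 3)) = 144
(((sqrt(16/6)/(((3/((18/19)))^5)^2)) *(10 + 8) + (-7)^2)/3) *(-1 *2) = -98/3 - 483729408 *sqrt(6)/6131066257801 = -32.67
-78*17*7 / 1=-9282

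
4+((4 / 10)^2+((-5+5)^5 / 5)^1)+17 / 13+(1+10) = 5352 / 325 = 16.47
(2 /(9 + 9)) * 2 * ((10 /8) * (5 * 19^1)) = 475 /18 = 26.39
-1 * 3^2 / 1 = -9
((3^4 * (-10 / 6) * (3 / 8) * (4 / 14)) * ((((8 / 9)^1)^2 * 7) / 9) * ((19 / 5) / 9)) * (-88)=26752 / 81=330.27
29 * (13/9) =377/9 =41.89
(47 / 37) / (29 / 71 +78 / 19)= 63403 / 225293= 0.28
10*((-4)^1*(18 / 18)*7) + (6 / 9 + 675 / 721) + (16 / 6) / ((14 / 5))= -600113 / 2163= -277.44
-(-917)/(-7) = -131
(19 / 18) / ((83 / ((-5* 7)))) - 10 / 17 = -26245 / 25398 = -1.03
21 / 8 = 2.62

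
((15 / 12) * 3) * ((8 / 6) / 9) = 5 / 9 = 0.56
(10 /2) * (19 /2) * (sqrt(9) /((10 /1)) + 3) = 627 /4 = 156.75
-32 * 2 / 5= -64 / 5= -12.80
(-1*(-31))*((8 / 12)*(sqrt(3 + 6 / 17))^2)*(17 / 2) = 589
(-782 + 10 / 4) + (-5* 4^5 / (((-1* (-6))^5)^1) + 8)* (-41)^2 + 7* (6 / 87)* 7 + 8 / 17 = 2771075131 / 239598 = 11565.52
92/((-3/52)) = -4784/3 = -1594.67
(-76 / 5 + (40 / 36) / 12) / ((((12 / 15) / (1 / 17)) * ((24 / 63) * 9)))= -28553 / 88128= -0.32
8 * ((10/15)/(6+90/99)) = 44/57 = 0.77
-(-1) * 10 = 10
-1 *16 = -16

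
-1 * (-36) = 36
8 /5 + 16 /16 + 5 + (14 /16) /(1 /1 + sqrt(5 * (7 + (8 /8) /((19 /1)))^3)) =8911 * sqrt(12730) /48094644 + 3654952879 /480946440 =7.62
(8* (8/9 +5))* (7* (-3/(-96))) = 371/36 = 10.31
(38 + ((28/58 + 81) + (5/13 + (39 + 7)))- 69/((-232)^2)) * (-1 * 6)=-348175485/349856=-995.20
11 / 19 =0.58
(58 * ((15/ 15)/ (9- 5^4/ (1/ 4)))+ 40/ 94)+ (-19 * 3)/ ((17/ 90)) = -12761796/ 42347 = -301.36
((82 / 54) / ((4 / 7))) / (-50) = -287 / 5400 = -0.05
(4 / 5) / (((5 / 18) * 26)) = 36 / 325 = 0.11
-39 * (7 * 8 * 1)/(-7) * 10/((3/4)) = 4160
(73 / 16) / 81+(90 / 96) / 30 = 227 / 2592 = 0.09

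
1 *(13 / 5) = 13 / 5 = 2.60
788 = 788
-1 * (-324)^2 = -104976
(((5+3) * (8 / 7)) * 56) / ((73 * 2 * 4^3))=4 / 73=0.05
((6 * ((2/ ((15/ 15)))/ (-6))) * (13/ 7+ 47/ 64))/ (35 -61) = 1161/ 5824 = 0.20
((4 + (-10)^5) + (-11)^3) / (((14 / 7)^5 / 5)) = -15832.34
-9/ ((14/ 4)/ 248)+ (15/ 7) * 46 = -3774/ 7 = -539.14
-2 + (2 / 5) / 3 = -28 / 15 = -1.87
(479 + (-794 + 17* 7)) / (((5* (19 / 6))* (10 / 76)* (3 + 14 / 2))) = -1176 / 125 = -9.41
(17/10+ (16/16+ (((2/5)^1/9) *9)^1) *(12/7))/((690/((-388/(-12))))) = 0.19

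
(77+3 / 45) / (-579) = -1156 / 8685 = -0.13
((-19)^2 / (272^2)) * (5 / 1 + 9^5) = 10659247 / 36992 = 288.15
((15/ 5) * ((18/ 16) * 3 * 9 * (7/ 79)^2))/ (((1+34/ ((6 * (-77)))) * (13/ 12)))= 24754653/ 34724924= 0.71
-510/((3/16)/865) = -2352800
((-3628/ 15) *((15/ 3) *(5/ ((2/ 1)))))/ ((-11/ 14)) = 126980/ 33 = 3847.88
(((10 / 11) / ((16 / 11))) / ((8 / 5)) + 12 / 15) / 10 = 381 / 3200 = 0.12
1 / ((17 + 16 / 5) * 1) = 5 / 101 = 0.05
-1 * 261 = -261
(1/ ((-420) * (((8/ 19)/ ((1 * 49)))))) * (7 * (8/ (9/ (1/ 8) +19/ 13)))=-12103/ 57300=-0.21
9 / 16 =0.56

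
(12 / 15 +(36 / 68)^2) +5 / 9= 21274 / 13005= 1.64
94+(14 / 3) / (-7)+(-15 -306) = -683 / 3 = -227.67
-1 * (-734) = 734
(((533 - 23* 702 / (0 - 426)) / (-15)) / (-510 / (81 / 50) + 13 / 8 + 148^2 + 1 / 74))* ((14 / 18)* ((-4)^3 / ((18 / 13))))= 0.06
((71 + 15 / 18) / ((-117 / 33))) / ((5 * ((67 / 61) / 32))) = -4627216 / 39195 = -118.06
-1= -1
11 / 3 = 3.67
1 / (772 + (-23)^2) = 0.00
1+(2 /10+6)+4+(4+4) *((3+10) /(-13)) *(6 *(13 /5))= -568 /5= -113.60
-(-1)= 1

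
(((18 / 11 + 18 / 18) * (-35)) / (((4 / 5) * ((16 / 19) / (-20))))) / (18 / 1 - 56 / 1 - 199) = -11.56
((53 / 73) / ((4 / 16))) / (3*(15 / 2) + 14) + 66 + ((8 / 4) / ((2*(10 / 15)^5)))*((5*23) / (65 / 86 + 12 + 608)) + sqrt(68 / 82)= sqrt(1394) / 41 + 20479047133 / 303454576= 68.40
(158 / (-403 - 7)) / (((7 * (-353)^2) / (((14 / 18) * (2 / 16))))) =-79 / 1839228840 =-0.00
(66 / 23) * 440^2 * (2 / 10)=111109.57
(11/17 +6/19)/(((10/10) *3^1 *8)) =311/7752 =0.04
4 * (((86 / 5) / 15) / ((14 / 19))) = 3268 / 525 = 6.22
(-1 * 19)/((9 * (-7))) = 0.30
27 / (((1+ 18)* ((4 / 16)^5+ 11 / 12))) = 1.55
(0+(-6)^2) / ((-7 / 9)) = -324 / 7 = -46.29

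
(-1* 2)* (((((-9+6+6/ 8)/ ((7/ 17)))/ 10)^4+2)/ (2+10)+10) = -750428301281/ 36879360000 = -20.35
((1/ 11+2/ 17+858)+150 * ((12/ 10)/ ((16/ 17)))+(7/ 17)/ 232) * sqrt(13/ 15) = 45529787 * sqrt(195)/ 650760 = 976.99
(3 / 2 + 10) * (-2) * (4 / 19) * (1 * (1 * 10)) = -920 / 19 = -48.42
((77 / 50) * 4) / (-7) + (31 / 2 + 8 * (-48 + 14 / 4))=-17069 / 50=-341.38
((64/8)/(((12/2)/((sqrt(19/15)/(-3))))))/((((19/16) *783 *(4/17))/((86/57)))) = -23392 *sqrt(285)/114478515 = -0.00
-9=-9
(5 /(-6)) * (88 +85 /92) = -74.10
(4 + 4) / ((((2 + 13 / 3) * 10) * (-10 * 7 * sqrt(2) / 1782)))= -5346 * sqrt(2) / 3325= -2.27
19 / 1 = 19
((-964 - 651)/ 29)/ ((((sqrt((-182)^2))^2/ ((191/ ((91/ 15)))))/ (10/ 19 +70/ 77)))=-18264375/ 240389149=-0.08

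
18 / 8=9 / 4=2.25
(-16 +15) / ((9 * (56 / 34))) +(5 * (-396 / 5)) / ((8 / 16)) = -199601 / 252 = -792.07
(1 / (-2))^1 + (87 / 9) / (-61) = -241 / 366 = -0.66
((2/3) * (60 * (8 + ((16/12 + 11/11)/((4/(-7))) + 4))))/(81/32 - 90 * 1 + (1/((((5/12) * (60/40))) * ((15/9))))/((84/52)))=-5320000/1459491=-3.65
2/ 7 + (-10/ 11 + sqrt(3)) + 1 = 29/ 77 + sqrt(3) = 2.11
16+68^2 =4640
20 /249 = 0.08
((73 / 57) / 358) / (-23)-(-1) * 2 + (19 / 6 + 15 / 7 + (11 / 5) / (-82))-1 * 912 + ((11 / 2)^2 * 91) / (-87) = -36576964558189 / 39063001740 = -936.36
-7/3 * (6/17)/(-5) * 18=252/85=2.96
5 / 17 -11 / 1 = -182 / 17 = -10.71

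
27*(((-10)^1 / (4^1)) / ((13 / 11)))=-1485 / 26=-57.12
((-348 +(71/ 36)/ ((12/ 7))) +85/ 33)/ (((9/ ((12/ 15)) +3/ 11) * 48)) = -1635989/ 2628288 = -0.62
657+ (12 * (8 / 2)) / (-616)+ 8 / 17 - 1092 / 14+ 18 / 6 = 762352 / 1309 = 582.39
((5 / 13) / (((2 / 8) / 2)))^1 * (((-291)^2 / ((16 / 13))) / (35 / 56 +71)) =564540 / 191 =2955.71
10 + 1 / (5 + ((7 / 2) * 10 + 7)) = 471 / 47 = 10.02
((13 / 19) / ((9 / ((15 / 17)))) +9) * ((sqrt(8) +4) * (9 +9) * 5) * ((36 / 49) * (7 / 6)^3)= 615020 * sqrt(2) / 323 +1230040 / 323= 6500.96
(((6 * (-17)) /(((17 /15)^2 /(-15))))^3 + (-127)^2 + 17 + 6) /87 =2767948326592 /142477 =19427334.42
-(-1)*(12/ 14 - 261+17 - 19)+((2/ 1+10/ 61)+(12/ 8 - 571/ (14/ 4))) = -360065/ 854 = -421.62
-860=-860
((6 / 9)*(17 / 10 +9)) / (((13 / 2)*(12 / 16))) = 856 / 585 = 1.46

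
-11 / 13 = -0.85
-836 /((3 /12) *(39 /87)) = -96976 /13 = -7459.69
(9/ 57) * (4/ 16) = 3/ 76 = 0.04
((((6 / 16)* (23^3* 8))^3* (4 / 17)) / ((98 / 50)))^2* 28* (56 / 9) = 84088391584484835554985564480000 / 14161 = 5938026381222006606523944000.00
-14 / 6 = -7 / 3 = -2.33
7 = 7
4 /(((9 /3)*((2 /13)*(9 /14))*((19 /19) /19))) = 6916 /27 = 256.15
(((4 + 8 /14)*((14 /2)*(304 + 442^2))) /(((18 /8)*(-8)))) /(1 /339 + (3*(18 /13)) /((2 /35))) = -287436292 /60069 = -4785.10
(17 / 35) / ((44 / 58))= 493 / 770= 0.64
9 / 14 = 0.64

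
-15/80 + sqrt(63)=-3/16 + 3 * sqrt(7)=7.75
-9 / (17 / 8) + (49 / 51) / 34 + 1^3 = -5561 / 1734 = -3.21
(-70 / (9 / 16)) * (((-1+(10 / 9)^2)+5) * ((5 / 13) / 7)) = -339200 / 9477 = -35.79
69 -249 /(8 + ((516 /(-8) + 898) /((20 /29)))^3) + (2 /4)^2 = 10431801357113713 /150639731095476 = 69.25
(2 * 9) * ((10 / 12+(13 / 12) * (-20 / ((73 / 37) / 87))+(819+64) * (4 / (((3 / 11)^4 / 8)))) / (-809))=-60388341181 / 531513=-113615.93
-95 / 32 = -2.97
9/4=2.25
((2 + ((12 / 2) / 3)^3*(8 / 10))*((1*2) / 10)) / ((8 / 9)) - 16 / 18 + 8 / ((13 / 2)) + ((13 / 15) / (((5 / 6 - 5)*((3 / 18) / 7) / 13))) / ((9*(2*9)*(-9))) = 3648287 / 1579500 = 2.31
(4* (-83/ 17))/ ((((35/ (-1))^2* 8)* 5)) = -83/ 208250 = -0.00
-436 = -436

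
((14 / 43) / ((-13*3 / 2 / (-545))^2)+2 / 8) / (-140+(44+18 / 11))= -732589033 / 271553256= -2.70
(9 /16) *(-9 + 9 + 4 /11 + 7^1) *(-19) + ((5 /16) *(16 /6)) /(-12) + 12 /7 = -854375 /11088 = -77.05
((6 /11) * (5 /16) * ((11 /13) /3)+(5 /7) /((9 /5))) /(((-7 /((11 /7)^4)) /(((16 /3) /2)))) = -42678515 /41294799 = -1.03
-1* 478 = -478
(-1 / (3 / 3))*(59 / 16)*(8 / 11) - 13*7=-2061 / 22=-93.68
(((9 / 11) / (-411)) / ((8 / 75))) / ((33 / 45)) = -3375 / 132616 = -0.03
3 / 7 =0.43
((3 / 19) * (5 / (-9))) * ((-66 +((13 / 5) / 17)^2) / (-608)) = -476681 / 50077920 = -0.01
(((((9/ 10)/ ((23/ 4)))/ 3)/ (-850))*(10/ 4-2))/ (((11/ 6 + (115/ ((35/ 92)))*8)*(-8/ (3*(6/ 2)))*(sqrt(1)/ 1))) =567/ 39743195000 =0.00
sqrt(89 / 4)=4.72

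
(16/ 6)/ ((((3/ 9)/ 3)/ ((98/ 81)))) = 784/ 27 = 29.04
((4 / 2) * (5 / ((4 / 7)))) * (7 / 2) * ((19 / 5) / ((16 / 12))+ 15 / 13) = 51009 / 208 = 245.24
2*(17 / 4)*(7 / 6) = 119 / 12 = 9.92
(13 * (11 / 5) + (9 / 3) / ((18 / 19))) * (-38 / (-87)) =18107 / 1305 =13.88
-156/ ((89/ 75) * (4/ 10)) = -29250/ 89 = -328.65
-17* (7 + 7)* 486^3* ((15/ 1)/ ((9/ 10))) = -455338648800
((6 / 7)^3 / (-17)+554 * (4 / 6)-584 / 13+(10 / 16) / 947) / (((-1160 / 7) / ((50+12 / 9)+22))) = -6147324881863 / 42825143088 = -143.54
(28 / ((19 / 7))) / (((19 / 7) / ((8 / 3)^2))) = 87808 / 3249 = 27.03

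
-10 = -10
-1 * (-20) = 20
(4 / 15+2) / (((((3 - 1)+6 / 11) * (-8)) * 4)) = -187 / 6720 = -0.03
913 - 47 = 866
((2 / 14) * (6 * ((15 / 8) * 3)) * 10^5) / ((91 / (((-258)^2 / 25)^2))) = 23926136918400 / 637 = 37560654502.98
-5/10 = -1/2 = -0.50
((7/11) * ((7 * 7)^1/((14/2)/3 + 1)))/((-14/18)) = -1323/110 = -12.03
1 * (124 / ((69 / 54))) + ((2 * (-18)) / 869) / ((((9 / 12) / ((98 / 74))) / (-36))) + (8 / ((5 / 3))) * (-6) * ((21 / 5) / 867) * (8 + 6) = 522139986072 / 5343024775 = 97.72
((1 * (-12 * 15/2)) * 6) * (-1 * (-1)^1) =-540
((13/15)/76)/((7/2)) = 0.00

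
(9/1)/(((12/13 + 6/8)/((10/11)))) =1560/319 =4.89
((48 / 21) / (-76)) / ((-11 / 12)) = 48 / 1463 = 0.03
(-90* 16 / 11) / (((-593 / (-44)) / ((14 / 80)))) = -1008 / 593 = -1.70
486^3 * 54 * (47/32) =18208762983/2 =9104381491.50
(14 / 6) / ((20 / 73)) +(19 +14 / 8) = 439 / 15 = 29.27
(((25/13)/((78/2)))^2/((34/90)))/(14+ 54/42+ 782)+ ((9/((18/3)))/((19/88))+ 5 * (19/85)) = 415234656930/51485857943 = 8.07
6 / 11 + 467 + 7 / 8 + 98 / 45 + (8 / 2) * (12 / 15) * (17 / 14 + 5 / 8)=476.48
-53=-53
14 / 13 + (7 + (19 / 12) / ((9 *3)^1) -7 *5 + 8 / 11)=-1210987 / 46332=-26.14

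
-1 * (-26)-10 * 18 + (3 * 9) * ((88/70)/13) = -68882/455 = -151.39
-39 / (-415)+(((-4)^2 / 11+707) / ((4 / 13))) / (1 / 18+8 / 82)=15514050669 / 1031690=15037.51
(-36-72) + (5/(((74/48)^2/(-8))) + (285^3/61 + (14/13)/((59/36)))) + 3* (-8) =24297623010735/64051403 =379345.68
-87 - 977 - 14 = -1078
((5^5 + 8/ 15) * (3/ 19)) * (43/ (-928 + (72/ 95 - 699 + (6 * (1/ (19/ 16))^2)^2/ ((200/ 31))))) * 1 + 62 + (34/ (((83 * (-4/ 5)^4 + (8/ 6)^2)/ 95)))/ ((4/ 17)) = 920988191131498589/ 2128710642081632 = 432.65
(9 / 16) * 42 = 189 / 8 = 23.62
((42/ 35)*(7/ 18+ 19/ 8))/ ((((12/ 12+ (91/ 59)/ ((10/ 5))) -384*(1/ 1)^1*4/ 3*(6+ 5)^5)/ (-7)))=82187/ 291901710210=0.00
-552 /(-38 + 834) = -138 /199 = -0.69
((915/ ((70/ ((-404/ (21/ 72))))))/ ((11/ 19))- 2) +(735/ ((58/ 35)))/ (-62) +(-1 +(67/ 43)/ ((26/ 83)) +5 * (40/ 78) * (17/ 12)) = -304973980462735/ 9751305564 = -31275.19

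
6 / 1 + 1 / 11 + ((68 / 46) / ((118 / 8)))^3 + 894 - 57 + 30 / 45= 69577959192340 / 82461927669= 843.76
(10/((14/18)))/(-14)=-45/49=-0.92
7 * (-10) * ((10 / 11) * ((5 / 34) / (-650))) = 35 / 2431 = 0.01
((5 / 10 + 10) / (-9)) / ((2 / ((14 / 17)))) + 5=461 / 102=4.52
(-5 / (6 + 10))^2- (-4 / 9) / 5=2149 / 11520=0.19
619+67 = 686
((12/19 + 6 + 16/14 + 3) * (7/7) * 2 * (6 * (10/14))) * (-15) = -1289700/931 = -1385.28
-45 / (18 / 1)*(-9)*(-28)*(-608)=383040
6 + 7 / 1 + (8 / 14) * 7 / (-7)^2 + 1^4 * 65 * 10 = 32491 / 49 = 663.08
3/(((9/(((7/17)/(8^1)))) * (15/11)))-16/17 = -5683/6120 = -0.93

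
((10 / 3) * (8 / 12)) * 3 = 20 / 3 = 6.67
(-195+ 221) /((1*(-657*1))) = -26 /657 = -0.04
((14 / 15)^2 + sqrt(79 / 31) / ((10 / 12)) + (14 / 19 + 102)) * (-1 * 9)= -442924 / 475 - 54 * sqrt(2449) / 155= -949.71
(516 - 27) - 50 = 439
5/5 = 1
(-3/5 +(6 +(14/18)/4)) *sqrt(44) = 1007 *sqrt(11)/90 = 37.11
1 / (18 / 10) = 5 / 9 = 0.56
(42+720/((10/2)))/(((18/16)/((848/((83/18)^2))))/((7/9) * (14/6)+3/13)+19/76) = 116901888/165793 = 705.11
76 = 76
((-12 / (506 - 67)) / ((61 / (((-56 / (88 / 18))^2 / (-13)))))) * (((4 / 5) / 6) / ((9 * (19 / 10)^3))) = 2822400 / 288924174253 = 0.00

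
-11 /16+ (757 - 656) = 1605 /16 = 100.31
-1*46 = -46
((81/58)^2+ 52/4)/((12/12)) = 50293/3364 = 14.95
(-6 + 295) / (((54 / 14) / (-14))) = -28322 / 27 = -1048.96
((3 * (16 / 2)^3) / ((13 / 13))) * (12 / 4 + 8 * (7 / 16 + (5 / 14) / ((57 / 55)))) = 14218.59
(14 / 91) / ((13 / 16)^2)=512 / 2197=0.23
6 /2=3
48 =48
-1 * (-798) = 798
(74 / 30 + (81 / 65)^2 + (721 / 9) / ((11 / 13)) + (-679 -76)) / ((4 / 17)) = -1166690518 / 418275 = -2789.29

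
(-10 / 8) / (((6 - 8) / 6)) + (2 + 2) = 31 / 4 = 7.75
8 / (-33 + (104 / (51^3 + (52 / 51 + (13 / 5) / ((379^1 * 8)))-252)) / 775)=-126934335780520 / 523604119012917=-0.24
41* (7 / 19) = 287 / 19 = 15.11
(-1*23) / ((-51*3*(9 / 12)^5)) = 23552 / 37179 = 0.63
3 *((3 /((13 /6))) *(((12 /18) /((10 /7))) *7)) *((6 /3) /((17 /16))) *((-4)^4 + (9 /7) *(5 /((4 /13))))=7815024 /1105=7072.42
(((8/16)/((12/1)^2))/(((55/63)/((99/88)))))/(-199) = -63/2801920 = -0.00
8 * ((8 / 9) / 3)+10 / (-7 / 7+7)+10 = 379 / 27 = 14.04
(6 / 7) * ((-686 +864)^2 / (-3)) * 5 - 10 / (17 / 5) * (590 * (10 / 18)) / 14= -48550270 / 1071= -45331.72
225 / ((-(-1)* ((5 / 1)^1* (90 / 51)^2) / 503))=145367 / 20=7268.35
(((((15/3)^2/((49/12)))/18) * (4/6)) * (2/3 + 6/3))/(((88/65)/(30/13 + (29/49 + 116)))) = 53.11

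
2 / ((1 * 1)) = 2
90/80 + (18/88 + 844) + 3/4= 74455/88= 846.08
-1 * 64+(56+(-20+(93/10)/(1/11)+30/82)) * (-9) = -537917/410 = -1311.99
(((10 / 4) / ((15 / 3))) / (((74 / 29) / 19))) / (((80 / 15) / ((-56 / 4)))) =-11571 / 1184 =-9.77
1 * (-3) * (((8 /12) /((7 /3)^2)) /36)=-1 /98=-0.01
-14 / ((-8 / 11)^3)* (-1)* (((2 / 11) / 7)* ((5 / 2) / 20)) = -121 / 1024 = -0.12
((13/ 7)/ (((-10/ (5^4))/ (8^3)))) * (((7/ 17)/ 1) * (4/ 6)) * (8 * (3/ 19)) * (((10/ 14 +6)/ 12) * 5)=-391040000/ 6783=-57650.01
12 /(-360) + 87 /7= 2603 /210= 12.40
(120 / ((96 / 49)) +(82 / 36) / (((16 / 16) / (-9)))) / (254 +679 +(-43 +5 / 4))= 163 / 3565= 0.05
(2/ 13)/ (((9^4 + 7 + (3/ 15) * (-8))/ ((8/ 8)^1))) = 5/ 213408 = 0.00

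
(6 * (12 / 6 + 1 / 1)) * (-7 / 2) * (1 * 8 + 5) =-819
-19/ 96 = -0.20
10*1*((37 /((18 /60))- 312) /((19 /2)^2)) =-22640 /1083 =-20.90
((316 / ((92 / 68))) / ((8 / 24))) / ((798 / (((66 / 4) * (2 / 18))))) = 14773 / 9177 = 1.61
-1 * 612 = -612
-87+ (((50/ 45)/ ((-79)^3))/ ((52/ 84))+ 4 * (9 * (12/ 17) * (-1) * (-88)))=702552470587/ 326884857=2149.24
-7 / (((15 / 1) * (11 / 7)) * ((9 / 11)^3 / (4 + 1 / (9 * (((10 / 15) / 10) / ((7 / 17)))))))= -1417031 / 557685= -2.54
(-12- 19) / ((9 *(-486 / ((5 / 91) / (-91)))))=-155 / 36221094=-0.00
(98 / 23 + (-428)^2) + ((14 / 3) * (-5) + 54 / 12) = 25277381 / 138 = 183169.43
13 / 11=1.18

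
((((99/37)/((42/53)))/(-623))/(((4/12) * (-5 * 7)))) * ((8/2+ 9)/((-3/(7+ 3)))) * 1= -22737/1129499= -0.02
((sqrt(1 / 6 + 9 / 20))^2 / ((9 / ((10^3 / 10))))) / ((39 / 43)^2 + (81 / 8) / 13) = 35574760 / 8314731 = 4.28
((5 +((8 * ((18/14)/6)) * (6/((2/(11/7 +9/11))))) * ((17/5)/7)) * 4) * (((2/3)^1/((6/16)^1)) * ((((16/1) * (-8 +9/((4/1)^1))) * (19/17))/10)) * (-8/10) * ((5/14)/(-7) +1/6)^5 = 3867023732552192/291357365420149875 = 0.01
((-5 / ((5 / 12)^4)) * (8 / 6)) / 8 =-27.65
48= 48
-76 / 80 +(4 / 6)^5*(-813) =-174979 / 1620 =-108.01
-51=-51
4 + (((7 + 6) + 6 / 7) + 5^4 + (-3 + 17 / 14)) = 8975 / 14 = 641.07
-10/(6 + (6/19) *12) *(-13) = 1235/93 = 13.28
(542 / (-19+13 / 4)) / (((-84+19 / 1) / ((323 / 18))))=350132 / 36855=9.50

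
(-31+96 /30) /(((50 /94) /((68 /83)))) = -444244 /10375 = -42.82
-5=-5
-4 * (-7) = 28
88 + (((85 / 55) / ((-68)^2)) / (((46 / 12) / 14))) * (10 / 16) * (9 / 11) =133228721 / 1513952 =88.00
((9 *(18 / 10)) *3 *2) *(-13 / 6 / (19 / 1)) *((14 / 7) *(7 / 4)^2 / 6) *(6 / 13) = -3969 / 760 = -5.22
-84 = -84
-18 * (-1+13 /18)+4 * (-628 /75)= -2137 /75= -28.49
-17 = -17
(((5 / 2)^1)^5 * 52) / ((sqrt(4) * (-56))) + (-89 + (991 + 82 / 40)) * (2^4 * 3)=194203787 / 4480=43349.06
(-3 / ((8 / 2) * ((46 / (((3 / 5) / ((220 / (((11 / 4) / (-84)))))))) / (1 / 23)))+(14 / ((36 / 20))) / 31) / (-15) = -0.02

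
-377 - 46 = -423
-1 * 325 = -325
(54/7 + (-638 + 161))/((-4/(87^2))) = 24864165/28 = 888005.89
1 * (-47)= -47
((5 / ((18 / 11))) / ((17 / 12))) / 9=0.24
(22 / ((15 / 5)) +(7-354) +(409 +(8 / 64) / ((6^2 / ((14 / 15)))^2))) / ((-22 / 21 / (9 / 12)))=-283046743 / 5702400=-49.64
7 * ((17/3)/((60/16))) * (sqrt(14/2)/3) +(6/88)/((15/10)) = 1/22 +476 * sqrt(7)/135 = 9.37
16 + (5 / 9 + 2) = 167 / 9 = 18.56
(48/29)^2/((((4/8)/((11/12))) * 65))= 4224/54665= 0.08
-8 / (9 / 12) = -10.67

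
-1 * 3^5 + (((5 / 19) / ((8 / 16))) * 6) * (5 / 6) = -4567 / 19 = -240.37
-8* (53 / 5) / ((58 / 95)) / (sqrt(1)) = -4028 / 29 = -138.90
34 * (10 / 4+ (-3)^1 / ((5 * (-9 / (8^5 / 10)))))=563431 / 75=7512.41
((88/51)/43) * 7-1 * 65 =-141929/2193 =-64.72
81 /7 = 11.57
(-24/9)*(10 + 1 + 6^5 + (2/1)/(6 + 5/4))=-602216/29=-20766.07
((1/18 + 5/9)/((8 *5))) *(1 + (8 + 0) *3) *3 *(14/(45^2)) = 77/9720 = 0.01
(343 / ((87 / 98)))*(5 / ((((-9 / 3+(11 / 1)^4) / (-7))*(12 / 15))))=-2941225 / 2547012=-1.15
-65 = -65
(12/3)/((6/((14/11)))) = 28/33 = 0.85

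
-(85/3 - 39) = 32/3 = 10.67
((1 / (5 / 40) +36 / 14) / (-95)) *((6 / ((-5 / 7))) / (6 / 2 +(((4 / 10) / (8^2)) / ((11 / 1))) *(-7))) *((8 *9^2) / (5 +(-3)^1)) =101.09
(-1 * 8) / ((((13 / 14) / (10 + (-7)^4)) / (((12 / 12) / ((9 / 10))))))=-2700320 / 117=-23079.66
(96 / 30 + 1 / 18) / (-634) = -293 / 57060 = -0.01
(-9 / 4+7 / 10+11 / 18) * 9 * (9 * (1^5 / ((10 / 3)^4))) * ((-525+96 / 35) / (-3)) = -750663693 / 7000000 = -107.24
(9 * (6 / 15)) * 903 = 16254 / 5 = 3250.80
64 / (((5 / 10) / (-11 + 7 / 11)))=-14592 / 11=-1326.55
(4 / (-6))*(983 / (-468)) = 983 / 702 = 1.40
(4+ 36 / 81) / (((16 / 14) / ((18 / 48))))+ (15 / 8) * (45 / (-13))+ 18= 2023 / 156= 12.97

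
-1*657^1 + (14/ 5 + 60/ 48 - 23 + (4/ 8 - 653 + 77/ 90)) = -238967/ 180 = -1327.59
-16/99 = -0.16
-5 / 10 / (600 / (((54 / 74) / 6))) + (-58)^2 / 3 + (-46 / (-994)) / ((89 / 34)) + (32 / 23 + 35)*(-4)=88153922950969 / 90341479200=975.79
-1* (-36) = 36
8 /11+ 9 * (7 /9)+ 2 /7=617 /77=8.01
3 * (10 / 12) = 5 / 2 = 2.50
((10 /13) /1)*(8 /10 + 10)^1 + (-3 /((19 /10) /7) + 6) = 804 /247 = 3.26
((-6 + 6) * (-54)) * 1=0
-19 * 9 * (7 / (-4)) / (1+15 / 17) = 20349 / 128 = 158.98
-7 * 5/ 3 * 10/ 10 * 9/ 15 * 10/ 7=-10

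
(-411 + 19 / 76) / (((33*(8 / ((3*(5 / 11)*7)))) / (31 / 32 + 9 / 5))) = -41.12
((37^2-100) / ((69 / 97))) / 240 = 13677 / 1840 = 7.43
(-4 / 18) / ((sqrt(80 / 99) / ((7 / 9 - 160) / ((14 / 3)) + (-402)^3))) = 2728523369 * sqrt(55) / 1260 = 16059738.79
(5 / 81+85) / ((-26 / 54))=-530 / 3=-176.67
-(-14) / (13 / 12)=168 / 13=12.92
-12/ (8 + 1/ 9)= -108/ 73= -1.48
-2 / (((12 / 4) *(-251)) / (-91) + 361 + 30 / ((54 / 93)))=-546 / 114917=-0.00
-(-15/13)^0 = -1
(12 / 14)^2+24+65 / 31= 40757 / 1519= 26.83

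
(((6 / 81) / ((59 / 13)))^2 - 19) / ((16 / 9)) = -10.69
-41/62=-0.66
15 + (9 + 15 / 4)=111 / 4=27.75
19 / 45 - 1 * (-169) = 7624 / 45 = 169.42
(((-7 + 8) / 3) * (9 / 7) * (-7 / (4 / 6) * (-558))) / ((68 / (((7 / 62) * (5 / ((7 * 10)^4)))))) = 81 / 93296000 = 0.00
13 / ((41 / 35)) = 11.10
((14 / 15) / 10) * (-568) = -3976 / 75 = -53.01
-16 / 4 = -4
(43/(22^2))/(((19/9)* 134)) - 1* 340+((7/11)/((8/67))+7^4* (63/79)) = 76908097059/48674428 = 1580.05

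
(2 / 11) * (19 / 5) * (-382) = -14516 / 55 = -263.93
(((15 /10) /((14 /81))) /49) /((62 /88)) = 2673 /10633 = 0.25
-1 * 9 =-9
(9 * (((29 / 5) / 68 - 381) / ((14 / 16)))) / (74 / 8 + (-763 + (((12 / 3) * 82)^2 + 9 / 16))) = -37299168 / 1017029335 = -0.04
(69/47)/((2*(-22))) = -69/2068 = -0.03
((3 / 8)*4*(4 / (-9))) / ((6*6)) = -1 / 54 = -0.02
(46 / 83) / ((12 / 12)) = 46 / 83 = 0.55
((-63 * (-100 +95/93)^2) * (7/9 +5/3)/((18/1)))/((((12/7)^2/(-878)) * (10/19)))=533313414568165/11209104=47578594.56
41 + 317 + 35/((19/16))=7362/19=387.47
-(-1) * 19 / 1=19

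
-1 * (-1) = 1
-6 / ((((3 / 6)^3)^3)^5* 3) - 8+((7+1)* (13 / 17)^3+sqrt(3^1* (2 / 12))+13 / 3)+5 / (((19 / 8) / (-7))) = -19706133488261356129 / 280041+sqrt(2) / 2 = -70368744177678.12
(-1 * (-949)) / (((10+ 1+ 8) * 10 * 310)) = 949 / 58900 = 0.02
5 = 5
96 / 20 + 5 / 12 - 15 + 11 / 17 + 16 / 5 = -1211 / 204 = -5.94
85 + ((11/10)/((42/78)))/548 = 3260743/38360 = 85.00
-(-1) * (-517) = -517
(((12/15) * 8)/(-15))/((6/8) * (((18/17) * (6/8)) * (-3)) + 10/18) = 13056/37675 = 0.35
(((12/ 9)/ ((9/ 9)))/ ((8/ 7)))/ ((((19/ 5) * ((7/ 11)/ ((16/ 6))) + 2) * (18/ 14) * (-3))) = -10780/ 103599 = -0.10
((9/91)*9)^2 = 6561/8281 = 0.79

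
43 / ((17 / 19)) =817 / 17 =48.06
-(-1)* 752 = 752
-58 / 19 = -3.05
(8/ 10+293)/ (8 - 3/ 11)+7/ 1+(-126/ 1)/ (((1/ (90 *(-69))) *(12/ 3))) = 83155509/ 425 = 195660.02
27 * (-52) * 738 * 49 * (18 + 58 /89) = -946973075.06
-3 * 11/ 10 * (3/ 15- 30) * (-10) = -4917/ 5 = -983.40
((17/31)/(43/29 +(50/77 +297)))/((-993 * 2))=-0.00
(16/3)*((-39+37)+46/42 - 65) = -22144/63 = -351.49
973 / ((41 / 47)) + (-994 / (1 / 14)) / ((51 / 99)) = -18050921 / 697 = -25898.02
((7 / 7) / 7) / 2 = 1 / 14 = 0.07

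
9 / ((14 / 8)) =36 / 7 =5.14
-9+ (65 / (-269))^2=-647024 / 72361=-8.94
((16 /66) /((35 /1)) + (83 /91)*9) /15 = 123359 /225225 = 0.55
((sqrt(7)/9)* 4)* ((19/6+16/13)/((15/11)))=3.79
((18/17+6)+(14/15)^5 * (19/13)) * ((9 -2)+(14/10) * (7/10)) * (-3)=-90329753108/466171875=-193.77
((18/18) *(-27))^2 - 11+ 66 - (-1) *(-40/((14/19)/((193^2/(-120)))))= 740659/42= 17634.74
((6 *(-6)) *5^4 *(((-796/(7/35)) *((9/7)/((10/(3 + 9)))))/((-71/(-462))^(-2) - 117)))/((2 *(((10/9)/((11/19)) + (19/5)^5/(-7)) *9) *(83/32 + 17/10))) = 165521235000000000/769207813096081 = 215.18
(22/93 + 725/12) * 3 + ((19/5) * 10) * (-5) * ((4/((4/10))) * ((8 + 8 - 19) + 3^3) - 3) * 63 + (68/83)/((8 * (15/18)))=-145976989431/51460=-2836707.92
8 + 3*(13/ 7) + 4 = 123/ 7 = 17.57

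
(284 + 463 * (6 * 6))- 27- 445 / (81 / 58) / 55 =15075013 / 891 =16919.21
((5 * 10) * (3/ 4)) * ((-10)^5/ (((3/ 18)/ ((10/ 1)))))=-225000000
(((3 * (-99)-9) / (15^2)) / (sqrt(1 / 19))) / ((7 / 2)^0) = -34 * sqrt(19) / 25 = -5.93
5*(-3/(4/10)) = -75/2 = -37.50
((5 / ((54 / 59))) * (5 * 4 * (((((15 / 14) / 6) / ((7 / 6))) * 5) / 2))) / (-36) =-36875 / 31752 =-1.16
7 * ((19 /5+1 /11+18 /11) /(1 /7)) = 14896 /55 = 270.84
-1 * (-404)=404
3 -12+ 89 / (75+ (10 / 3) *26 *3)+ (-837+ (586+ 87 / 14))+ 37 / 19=-22417641 / 89110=-251.57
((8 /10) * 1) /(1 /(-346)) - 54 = -330.80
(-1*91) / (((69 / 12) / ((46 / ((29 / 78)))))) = -56784 / 29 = -1958.07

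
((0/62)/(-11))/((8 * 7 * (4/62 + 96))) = 0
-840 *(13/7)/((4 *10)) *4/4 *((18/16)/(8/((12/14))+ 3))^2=-28431/87616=-0.32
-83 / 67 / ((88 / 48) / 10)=-4980 / 737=-6.76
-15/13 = -1.15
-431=-431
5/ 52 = 0.10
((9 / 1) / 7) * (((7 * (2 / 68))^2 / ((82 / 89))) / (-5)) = -5607 / 473960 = -0.01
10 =10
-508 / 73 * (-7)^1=3556 / 73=48.71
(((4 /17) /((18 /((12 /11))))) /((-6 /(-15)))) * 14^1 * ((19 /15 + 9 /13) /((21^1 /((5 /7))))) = 15280 /459459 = 0.03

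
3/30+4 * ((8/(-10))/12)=-1/6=-0.17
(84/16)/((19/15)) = 315/76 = 4.14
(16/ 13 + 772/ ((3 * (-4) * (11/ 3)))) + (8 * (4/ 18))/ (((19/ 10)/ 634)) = 14106977/ 24453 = 576.90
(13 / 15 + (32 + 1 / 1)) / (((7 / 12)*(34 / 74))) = 75184 / 595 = 126.36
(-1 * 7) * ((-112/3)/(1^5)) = 784/3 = 261.33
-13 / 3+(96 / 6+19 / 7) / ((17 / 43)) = 15352 / 357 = 43.00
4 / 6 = 2 / 3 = 0.67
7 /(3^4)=7 /81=0.09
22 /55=2 /5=0.40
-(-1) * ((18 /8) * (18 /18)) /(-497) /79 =-9 /157052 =-0.00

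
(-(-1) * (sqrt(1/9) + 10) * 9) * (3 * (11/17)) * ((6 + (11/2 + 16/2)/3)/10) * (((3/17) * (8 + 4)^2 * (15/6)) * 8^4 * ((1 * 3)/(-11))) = -3887751168/289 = -13452426.19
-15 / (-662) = 15 / 662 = 0.02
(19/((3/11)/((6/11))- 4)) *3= -114/7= -16.29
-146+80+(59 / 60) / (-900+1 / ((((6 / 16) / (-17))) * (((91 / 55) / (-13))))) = -15074813 / 228400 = -66.00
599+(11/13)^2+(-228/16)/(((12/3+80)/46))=5601859/9464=591.91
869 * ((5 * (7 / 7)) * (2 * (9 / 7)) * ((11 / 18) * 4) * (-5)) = -955900 / 7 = -136557.14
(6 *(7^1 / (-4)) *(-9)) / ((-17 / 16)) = -1512 / 17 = -88.94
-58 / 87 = -2 / 3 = -0.67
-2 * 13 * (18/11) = -468/11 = -42.55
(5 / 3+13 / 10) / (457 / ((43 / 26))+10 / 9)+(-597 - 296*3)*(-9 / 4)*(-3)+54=-9969.74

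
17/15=1.13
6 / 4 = 3 / 2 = 1.50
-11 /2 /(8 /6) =-33 /8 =-4.12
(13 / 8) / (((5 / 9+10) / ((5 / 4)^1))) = 117 / 608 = 0.19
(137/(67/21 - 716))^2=8277129/224070961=0.04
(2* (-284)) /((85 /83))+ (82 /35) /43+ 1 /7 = -2837059 /5117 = -554.44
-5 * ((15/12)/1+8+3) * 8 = -490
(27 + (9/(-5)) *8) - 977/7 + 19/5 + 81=-1476/35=-42.17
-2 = -2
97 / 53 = 1.83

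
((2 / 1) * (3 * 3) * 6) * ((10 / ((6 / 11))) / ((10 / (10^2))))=19800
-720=-720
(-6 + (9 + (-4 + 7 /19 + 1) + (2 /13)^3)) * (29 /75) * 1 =150133 /1043575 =0.14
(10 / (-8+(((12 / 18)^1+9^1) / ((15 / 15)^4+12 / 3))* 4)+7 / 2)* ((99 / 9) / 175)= -374 / 175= -2.14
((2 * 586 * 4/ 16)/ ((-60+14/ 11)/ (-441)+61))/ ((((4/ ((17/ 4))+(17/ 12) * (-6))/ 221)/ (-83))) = 886437618066/ 76215149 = 11630.73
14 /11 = 1.27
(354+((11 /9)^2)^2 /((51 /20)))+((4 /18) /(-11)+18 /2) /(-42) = 2610818597 /7361442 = 354.66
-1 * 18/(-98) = 9/49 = 0.18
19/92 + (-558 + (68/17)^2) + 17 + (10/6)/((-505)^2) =-7387717123/14077380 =-524.79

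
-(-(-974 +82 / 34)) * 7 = -115619 / 17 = -6801.12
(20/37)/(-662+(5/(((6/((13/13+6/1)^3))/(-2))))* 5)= -60/390757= -0.00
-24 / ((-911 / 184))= 4416 / 911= 4.85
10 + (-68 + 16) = -42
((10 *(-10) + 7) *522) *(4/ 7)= -194184/ 7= -27740.57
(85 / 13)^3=614125 / 2197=279.53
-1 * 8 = -8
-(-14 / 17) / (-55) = -14 / 935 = -0.01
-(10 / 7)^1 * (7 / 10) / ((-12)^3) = 1 / 1728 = 0.00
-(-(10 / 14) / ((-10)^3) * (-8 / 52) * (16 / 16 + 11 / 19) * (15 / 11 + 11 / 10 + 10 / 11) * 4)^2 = -25281 / 4613805625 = -0.00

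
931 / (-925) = -931 / 925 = -1.01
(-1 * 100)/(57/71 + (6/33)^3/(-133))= -1256863300/10089743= -124.57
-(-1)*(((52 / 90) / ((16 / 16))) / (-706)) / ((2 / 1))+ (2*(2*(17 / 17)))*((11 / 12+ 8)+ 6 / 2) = 1514357 / 31770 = 47.67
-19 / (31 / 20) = -380 / 31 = -12.26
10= 10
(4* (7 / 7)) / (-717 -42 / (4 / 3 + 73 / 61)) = -1852 / 339657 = -0.01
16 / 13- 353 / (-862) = 18381 / 11206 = 1.64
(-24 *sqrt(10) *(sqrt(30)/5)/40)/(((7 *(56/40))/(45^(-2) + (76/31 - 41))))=691384 *sqrt(3)/146475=8.18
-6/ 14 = -3/ 7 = -0.43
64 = 64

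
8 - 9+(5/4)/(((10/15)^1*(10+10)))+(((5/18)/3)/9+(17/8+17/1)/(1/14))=2075057/7776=266.85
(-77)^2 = 5929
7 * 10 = 70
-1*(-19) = 19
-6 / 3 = -2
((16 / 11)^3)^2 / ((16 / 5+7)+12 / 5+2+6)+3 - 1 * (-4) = 1361181561 / 182470783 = 7.46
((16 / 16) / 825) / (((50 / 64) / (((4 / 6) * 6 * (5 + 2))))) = 896 / 20625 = 0.04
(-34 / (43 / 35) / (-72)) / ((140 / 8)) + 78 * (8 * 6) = 2897873 / 774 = 3744.02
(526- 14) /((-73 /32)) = -16384 /73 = -224.44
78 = 78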